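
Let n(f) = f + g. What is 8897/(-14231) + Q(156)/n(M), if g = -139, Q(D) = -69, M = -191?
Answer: -93051/223630 ≈ -0.41609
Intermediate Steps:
n(f) = -139 + f (n(f) = f - 139 = -139 + f)
8897/(-14231) + Q(156)/n(M) = 8897/(-14231) - 69/(-139 - 191) = 8897*(-1/14231) - 69/(-330) = -1271/2033 - 69*(-1/330) = -1271/2033 + 23/110 = -93051/223630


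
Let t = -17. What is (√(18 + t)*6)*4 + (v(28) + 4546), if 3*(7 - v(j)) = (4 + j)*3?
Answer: 4545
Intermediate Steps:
v(j) = 3 - j (v(j) = 7 - (4 + j)*3/3 = 7 - (12 + 3*j)/3 = 7 + (-4 - j) = 3 - j)
(√(18 + t)*6)*4 + (v(28) + 4546) = (√(18 - 17)*6)*4 + ((3 - 1*28) + 4546) = (√1*6)*4 + ((3 - 28) + 4546) = (1*6)*4 + (-25 + 4546) = 6*4 + 4521 = 24 + 4521 = 4545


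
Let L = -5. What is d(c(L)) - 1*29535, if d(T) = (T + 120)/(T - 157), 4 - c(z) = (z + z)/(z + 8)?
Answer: -13261597/449 ≈ -29536.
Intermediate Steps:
c(z) = 4 - 2*z/(8 + z) (c(z) = 4 - (z + z)/(z + 8) = 4 - 2*z/(8 + z))
d(T) = (120 + T)/(-157 + T)
d(c(L)) - 1*29535 = (120 + 2*(16 - 5)/(8 - 5))/(-157 + 2*(16 - 5)/(8 - 5)) - 1*29535 = (120 + 2*11/3)/(-157 + 2*11/3) - 29535 = (120 + 2*(1/3)*11)/(-157 + 2*(1/3)*11) - 29535 = (120 + 22/3)/(-157 + 22/3) - 29535 = (382/3)/(-449/3) - 29535 = -3/449*382/3 - 29535 = -382/449 - 29535 = -13261597/449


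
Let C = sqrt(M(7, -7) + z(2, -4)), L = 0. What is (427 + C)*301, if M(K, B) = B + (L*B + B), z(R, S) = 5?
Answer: 128527 + 903*I ≈ 1.2853e+5 + 903.0*I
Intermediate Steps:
M(K, B) = 2*B (M(K, B) = B + (0*B + B) = B + (0 + B) = B + B = 2*B)
C = 3*I (C = sqrt(2*(-7) + 5) = sqrt(-14 + 5) = sqrt(-9) = 3*I ≈ 3.0*I)
(427 + C)*301 = (427 + 3*I)*301 = 128527 + 903*I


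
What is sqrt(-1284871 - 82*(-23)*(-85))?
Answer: I*sqrt(1445181) ≈ 1202.2*I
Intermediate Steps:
sqrt(-1284871 - 82*(-23)*(-85)) = sqrt(-1284871 + 1886*(-85)) = sqrt(-1284871 - 160310) = sqrt(-1445181) = I*sqrt(1445181)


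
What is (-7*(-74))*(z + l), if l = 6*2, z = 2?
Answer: 7252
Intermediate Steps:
l = 12
(-7*(-74))*(z + l) = (-7*(-74))*(2 + 12) = 518*14 = 7252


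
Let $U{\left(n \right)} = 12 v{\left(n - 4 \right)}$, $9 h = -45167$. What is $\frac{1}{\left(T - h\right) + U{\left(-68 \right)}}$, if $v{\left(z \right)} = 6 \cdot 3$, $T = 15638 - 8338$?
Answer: $\frac{9}{112811} \approx 7.9779 \cdot 10^{-5}$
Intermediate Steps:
$h = - \frac{45167}{9}$ ($h = \frac{1}{9} \left(-45167\right) = - \frac{45167}{9} \approx -5018.6$)
$T = 7300$ ($T = 15638 - 8338 = 7300$)
$v{\left(z \right)} = 18$
$U{\left(n \right)} = 216$ ($U{\left(n \right)} = 12 \cdot 18 = 216$)
$\frac{1}{\left(T - h\right) + U{\left(-68 \right)}} = \frac{1}{\left(7300 - - \frac{45167}{9}\right) + 216} = \frac{1}{\left(7300 + \frac{45167}{9}\right) + 216} = \frac{1}{\frac{110867}{9} + 216} = \frac{1}{\frac{112811}{9}} = \frac{9}{112811}$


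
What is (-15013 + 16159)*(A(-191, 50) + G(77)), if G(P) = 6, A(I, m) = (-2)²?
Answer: 11460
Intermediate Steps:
A(I, m) = 4
(-15013 + 16159)*(A(-191, 50) + G(77)) = (-15013 + 16159)*(4 + 6) = 1146*10 = 11460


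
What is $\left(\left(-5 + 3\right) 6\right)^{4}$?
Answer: $20736$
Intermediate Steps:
$\left(\left(-5 + 3\right) 6\right)^{4} = \left(\left(-2\right) 6\right)^{4} = \left(-12\right)^{4} = 20736$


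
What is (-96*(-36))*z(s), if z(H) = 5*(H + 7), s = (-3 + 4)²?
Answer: 138240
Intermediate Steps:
s = 1 (s = 1² = 1)
z(H) = 35 + 5*H (z(H) = 5*(7 + H) = 35 + 5*H)
(-96*(-36))*z(s) = (-96*(-36))*(35 + 5*1) = 3456*(35 + 5) = 3456*40 = 138240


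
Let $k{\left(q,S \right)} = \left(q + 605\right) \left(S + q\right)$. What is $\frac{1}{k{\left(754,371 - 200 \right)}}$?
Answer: $\frac{1}{1257075} \approx 7.955 \cdot 10^{-7}$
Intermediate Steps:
$k{\left(q,S \right)} = \left(605 + q\right) \left(S + q\right)$
$\frac{1}{k{\left(754,371 - 200 \right)}} = \frac{1}{754^{2} + 605 \left(371 - 200\right) + 605 \cdot 754 + \left(371 - 200\right) 754} = \frac{1}{568516 + 605 \left(371 - 200\right) + 456170 + \left(371 - 200\right) 754} = \frac{1}{568516 + 605 \cdot 171 + 456170 + 171 \cdot 754} = \frac{1}{568516 + 103455 + 456170 + 128934} = \frac{1}{1257075}$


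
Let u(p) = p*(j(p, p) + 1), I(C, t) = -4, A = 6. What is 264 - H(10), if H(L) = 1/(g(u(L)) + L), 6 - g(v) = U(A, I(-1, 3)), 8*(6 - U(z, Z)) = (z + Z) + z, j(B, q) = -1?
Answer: 2903/11 ≈ 263.91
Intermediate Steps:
u(p) = 0 (u(p) = p*(-1 + 1) = p*0 = 0)
U(z, Z) = 6 - z/4 - Z/8 (U(z, Z) = 6 - ((z + Z) + z)/8 = 6 - ((Z + z) + z)/8 = 6 - (Z + 2*z)/8 = 6 + (-z/4 - Z/8) = 6 - z/4 - Z/8)
g(v) = 1 (g(v) = 6 - (6 - ¼*6 - ⅛*(-4)) = 6 - (6 - 3/2 + ½) = 6 - 1*5 = 6 - 5 = 1)
H(L) = 1/(1 + L)
264 - H(10) = 264 - 1/(1 + 10) = 264 - 1/11 = 2903/11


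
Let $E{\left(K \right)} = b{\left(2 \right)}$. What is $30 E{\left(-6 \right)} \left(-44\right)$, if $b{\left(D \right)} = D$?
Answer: $-2640$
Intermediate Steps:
$E{\left(K \right)} = 2$
$30 E{\left(-6 \right)} \left(-44\right) = 30 \cdot 2 \left(-44\right) = 60 \left(-44\right) = -2640$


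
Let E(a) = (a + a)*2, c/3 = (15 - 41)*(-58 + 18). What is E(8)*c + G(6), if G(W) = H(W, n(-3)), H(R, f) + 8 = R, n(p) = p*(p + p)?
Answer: 99838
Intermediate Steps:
n(p) = 2*p² (n(p) = p*(2*p) = 2*p²)
H(R, f) = -8 + R
G(W) = -8 + W
c = 3120 (c = 3*((15 - 41)*(-58 + 18)) = 3*(-26*(-40)) = 3*1040 = 3120)
E(a) = 4*a (E(a) = (2*a)*2 = 4*a)
E(8)*c + G(6) = (4*8)*3120 + (-8 + 6) = 32*3120 - 2 = 99840 - 2 = 99838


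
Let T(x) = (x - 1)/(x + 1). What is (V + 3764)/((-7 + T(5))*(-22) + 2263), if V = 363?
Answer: 12381/7207 ≈ 1.7179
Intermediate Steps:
T(x) = (-1 + x)/(1 + x)
(V + 3764)/((-7 + T(5))*(-22) + 2263) = (363 + 3764)/((-7 + (-1 + 5)/(1 + 5))*(-22) + 2263) = 4127/((-7 + 4/6)*(-22) + 2263) = 4127/((-7 + (⅙)*4)*(-22) + 2263) = 4127/((-7 + ⅔)*(-22) + 2263) = 4127/(-19/3*(-22) + 2263) = 4127/(418/3 + 2263) = 4127/(7207/3) = 4127*(3/7207) = 12381/7207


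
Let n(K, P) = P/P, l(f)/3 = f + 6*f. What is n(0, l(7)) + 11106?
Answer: 11107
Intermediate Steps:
l(f) = 21*f (l(f) = 3*(f + 6*f) = 3*(7*f) = 21*f)
n(K, P) = 1
n(0, l(7)) + 11106 = 1 + 11106 = 11107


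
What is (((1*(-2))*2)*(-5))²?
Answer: 400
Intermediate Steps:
(((1*(-2))*2)*(-5))² = (-2*2*(-5))² = (-4*(-5))² = 20² = 400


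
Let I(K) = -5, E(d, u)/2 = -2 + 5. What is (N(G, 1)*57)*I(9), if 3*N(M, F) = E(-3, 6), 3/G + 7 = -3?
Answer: -570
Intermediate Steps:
G = -3/10 (G = 3/(-7 - 3) = 3/(-10) = 3*(-⅒) = -3/10 ≈ -0.30000)
E(d, u) = 6 (E(d, u) = 2*(-2 + 5) = 2*3 = 6)
N(M, F) = 2 (N(M, F) = (⅓)*6 = 2)
(N(G, 1)*57)*I(9) = (2*57)*(-5) = 114*(-5) = -570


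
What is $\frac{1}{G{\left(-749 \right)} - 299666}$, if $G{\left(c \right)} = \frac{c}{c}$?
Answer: $- \frac{1}{299665} \approx -3.3371 \cdot 10^{-6}$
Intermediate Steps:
$G{\left(c \right)} = 1$
$\frac{1}{G{\left(-749 \right)} - 299666} = \frac{1}{1 - 299666} = \frac{1}{-299665} = - \frac{1}{299665}$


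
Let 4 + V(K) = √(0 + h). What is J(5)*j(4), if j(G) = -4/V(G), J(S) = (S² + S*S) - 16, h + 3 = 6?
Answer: 544/13 + 136*√3/13 ≈ 59.966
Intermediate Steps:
h = 3 (h = -3 + 6 = 3)
J(S) = -16 + 2*S² (J(S) = (S² + S²) - 16 = 2*S² - 16 = -16 + 2*S²)
V(K) = -4 + √3 (V(K) = -4 + √(0 + 3) = -4 + √3)
j(G) = -4/(-4 + √3)
J(5)*j(4) = (-16 + 2*5²)*(16/13 + 4*√3/13) = (-16 + 2*25)*(16/13 + 4*√3/13) = (-16 + 50)*(16/13 + 4*√3/13) = 34*(16/13 + 4*√3/13) = 544/13 + 136*√3/13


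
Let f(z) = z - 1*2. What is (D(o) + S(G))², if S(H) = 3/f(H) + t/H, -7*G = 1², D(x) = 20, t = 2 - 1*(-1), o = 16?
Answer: 144/25 ≈ 5.7600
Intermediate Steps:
f(z) = -2 + z (f(z) = z - 2 = -2 + z)
t = 3 (t = 2 + 1 = 3)
G = -⅐ (G = -⅐*1² = -⅐*1 = -⅐ ≈ -0.14286)
S(H) = 3/H + 3/(-2 + H) (S(H) = 3/(-2 + H) + 3/H = 3/H + 3/(-2 + H))
(D(o) + S(G))² = (20 + 6*(-1 - ⅐)/((-⅐)*(-2 - ⅐)))² = (20 + 6*(-7)*(-8/7)/(-15/7))² = (20 + 6*(-7)*(-7/15)*(-8/7))² = (20 - 112/5)² = (-12/5)² = 144/25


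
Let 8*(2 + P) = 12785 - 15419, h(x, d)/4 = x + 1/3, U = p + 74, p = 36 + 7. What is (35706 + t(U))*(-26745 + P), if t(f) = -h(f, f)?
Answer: -5724460775/6 ≈ -9.5408e+8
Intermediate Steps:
p = 43
U = 117 (U = 43 + 74 = 117)
h(x, d) = 4/3 + 4*x (h(x, d) = 4*(x + 1/3) = 4*(1/3 + x) = 4/3 + 4*x)
P = -1325/4 (P = -2 + (12785 - 15419)/8 = -2 + (1/8)*(-2634) = -2 - 1317/4 = -1325/4 ≈ -331.25)
t(f) = -4/3 - 4*f (t(f) = -(4/3 + 4*f) = -4/3 - 4*f)
(35706 + t(U))*(-26745 + P) = (35706 + (-4/3 - 4*117))*(-26745 - 1325/4) = (35706 + (-4/3 - 468))*(-108305/4) = (35706 - 1408/3)*(-108305/4) = (105710/3)*(-108305/4) = -5724460775/6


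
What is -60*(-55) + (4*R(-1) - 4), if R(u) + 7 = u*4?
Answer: 3252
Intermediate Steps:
R(u) = -7 + 4*u (R(u) = -7 + u*4 = -7 + 4*u)
-60*(-55) + (4*R(-1) - 4) = -60*(-55) + (4*(-7 + 4*(-1)) - 4) = 3300 + (4*(-7 - 4) - 4) = 3300 + (4*(-11) - 4) = 3300 + (-44 - 4) = 3300 - 48 = 3252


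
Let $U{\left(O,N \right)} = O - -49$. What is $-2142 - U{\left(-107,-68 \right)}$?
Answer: $-2084$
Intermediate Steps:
$U{\left(O,N \right)} = 49 + O$ ($U{\left(O,N \right)} = O + 49 = 49 + O$)
$-2142 - U{\left(-107,-68 \right)} = -2142 - \left(49 - 107\right) = -2142 - -58 = -2142 + 58 = -2084$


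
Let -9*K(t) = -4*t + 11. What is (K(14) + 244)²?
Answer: 62001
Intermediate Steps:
K(t) = -11/9 + 4*t/9 (K(t) = -(-4*t + 11)/9 = -(11 - 4*t)/9 = -11/9 + 4*t/9)
(K(14) + 244)² = ((-11/9 + (4/9)*14) + 244)² = ((-11/9 + 56/9) + 244)² = (5 + 244)² = 249² = 62001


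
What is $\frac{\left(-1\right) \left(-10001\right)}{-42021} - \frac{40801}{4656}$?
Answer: $- \frac{587021159}{65216592} \approx -9.0011$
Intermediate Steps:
$\frac{\left(-1\right) \left(-10001\right)}{-42021} - \frac{40801}{4656} = 10001 \left(- \frac{1}{42021}\right) - \frac{40801}{4656} = - \frac{10001}{42021} - \frac{40801}{4656} = - \frac{587021159}{65216592}$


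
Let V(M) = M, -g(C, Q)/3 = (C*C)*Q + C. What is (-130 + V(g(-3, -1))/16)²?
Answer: 261121/16 ≈ 16320.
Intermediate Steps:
g(C, Q) = -3*C - 3*Q*C² (g(C, Q) = -3*((C*C)*Q + C) = -3*(C²*Q + C) = -3*(Q*C² + C) = -3*(C + Q*C²) = -3*C - 3*Q*C²)
(-130 + V(g(-3, -1))/16)² = (-130 - 3*(-3)*(1 - 3*(-1))/16)² = (-130 - 3*(-3)*(1 + 3)*(1/16))² = (-130 - 3*(-3)*4*(1/16))² = (-130 + 36*(1/16))² = (-130 + 9/4)² = (-511/4)² = 261121/16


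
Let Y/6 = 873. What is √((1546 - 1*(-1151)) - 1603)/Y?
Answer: √1094/5238 ≈ 0.0063146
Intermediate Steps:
Y = 5238 (Y = 6*873 = 5238)
√((1546 - 1*(-1151)) - 1603)/Y = √((1546 - 1*(-1151)) - 1603)/5238 = √((1546 + 1151) - 1603)*(1/5238) = √(2697 - 1603)*(1/5238) = √1094*(1/5238) = √1094/5238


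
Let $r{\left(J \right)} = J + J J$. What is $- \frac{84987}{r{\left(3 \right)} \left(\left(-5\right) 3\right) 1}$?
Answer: $\frac{9443}{20} \approx 472.15$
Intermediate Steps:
$r{\left(J \right)} = J + J^{2}$
$- \frac{84987}{r{\left(3 \right)} \left(\left(-5\right) 3\right) 1} = - \frac{84987}{3 \left(1 + 3\right) \left(\left(-5\right) 3\right) 1} = - \frac{84987}{3 \cdot 4 \left(-15\right) 1} = - \frac{84987}{12 \left(-15\right) 1} = - \frac{84987}{\left(-180\right) 1} = - \frac{84987}{-180} = \left(-84987\right) \left(- \frac{1}{180}\right) = \frac{9443}{20}$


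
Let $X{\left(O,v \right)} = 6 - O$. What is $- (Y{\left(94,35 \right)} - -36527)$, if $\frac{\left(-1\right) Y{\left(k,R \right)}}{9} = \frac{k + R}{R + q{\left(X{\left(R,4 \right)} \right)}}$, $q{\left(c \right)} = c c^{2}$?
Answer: $- \frac{32947397}{902} \approx -36527.0$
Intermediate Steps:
$q{\left(c \right)} = c^{3}$
$Y{\left(k,R \right)} = - \frac{9 \left(R + k\right)}{R + \left(6 - R\right)^{3}}$ ($Y{\left(k,R \right)} = - 9 \frac{k + R}{R + \left(6 - R\right)^{3}} = - 9 \frac{R + k}{R + \left(6 - R\right)^{3}} = - \frac{9 \left(R + k\right)}{R + \left(6 - R\right)^{3}}$)
$- (Y{\left(94,35 \right)} - -36527) = - (\frac{9 \left(\left(-1\right) 35 - 94\right)}{35 - \left(-6 + 35\right)^{3}} - -36527) = - (\frac{9 \left(-35 - 94\right)}{35 - 29^{3}} + 36527) = - (9 \frac{1}{35 - 24389} \left(-129\right) + 36527) = - (9 \frac{1}{-24354} \left(-129\right) + 36527) = - (9 \left(- \frac{1}{24354}\right) \left(-129\right) + 36527) = - (\frac{43}{902} + 36527) = \left(-1\right) \frac{32947397}{902} = - \frac{32947397}{902}$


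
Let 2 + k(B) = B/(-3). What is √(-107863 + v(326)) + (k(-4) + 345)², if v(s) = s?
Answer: 1067089/9 + I*√107537 ≈ 1.1857e+5 + 327.93*I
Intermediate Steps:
k(B) = -2 - B/3 (k(B) = -2 + B/(-3) = -2 + B*(-⅓) = -2 - B/3)
√(-107863 + v(326)) + (k(-4) + 345)² = √(-107863 + 326) + ((-2 - ⅓*(-4)) + 345)² = √(-107537) + ((-2 + 4/3) + 345)² = I*√107537 + (-⅔ + 345)² = I*√107537 + (1033/3)² = I*√107537 + 1067089/9 = 1067089/9 + I*√107537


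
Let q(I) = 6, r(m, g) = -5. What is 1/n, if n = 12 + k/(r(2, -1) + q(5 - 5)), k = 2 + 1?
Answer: 1/15 ≈ 0.066667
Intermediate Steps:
k = 3
n = 15 (n = 12 + 3/(-5 + 6) = 12 + 3/1 = 12 + 3*1 = 12 + 3 = 15)
1/n = 1/15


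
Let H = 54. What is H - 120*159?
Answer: -19026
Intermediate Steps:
H - 120*159 = 54 - 120*159 = 54 - 19080 = -19026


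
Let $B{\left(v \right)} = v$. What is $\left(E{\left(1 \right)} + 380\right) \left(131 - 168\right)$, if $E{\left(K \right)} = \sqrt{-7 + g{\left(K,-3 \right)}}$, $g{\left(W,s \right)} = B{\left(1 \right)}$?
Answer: $-14060 - 37 i \sqrt{6} \approx -14060.0 - 90.631 i$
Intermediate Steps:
$g{\left(W,s \right)} = 1$
$E{\left(K \right)} = i \sqrt{6}$ ($E{\left(K \right)} = \sqrt{-7 + 1} = \sqrt{-6} = i \sqrt{6}$)
$\left(E{\left(1 \right)} + 380\right) \left(131 - 168\right) = \left(i \sqrt{6} + 380\right) \left(131 - 168\right) = \left(380 + i \sqrt{6}\right) \left(-37\right) = -14060 - 37 i \sqrt{6}$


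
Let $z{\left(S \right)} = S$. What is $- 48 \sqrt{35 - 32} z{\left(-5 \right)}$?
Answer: $240 \sqrt{3} \approx 415.69$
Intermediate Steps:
$- 48 \sqrt{35 - 32} z{\left(-5 \right)} = - 48 \sqrt{35 - 32} \left(-5\right) = - 48 \sqrt{3} \left(-5\right) = 240 \sqrt{3}$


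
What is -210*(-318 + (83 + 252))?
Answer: -3570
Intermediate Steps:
-210*(-318 + (83 + 252)) = -210*(-318 + 335) = -210*17 = -3570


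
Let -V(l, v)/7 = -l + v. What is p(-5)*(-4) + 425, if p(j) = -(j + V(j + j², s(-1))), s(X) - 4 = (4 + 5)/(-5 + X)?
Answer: 895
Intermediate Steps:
s(X) = 4 + 9/(-5 + X) (s(X) = 4 + (4 + 5)/(-5 + X) = 4 + 9/(-5 + X))
V(l, v) = -7*v + 7*l (V(l, v) = -7*(-l + v) = -7*(v - l) = -7*v + 7*l)
p(j) = 35/2 - 8*j - 7*j² (p(j) = -(j + (-7*(-11 + 4*(-1))/(-5 - 1) + 7*(j + j²))) = -(j + (-7*(-11 - 4)/(-6) + (7*j + 7*j²))) = -(j + (-(-7)*(-15)/6 + (7*j + 7*j²))) = -(j + (-7*5/2 + (7*j + 7*j²))) = -(j + (-35/2 + (7*j + 7*j²))) = -(j + (-35/2 + 7*j + 7*j²)) = -(-35/2 + 7*j² + 8*j) = 35/2 - 8*j - 7*j²)
p(-5)*(-4) + 425 = (35/2 - 8*(-5) - 7*(-5)²)*(-4) + 425 = (35/2 + 40 - 7*25)*(-4) + 425 = (35/2 + 40 - 175)*(-4) + 425 = -235/2*(-4) + 425 = 470 + 425 = 895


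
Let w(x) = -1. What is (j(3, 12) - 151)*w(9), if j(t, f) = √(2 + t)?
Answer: 151 - √5 ≈ 148.76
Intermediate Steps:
(j(3, 12) - 151)*w(9) = (√(2 + 3) - 151)*(-1) = (√5 - 151)*(-1) = (-151 + √5)*(-1) = 151 - √5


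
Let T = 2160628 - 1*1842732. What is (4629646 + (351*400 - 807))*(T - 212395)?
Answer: 503159483739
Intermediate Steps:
T = 317896 (T = 2160628 - 1842732 = 317896)
(4629646 + (351*400 - 807))*(T - 212395) = (4629646 + (351*400 - 807))*(317896 - 212395) = (4629646 + (140400 - 807))*105501 = (4629646 + 139593)*105501 = 4769239*105501 = 503159483739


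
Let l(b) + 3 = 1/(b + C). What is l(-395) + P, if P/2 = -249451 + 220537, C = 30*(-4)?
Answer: -29782966/515 ≈ -57831.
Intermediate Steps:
C = -120
P = -57828 (P = 2*(-249451 + 220537) = 2*(-28914) = -57828)
l(b) = -3 + 1/(-120 + b) (l(b) = -3 + 1/(b - 120) = -3 + 1/(-120 + b))
l(-395) + P = (361 - 3*(-395))/(-120 - 395) - 57828 = (361 + 1185)/(-515) - 57828 = -1/515*1546 - 57828 = -1546/515 - 57828 = -29782966/515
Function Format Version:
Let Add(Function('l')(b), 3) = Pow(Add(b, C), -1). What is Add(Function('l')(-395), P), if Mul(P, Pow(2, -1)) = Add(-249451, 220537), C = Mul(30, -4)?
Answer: Rational(-29782966, 515) ≈ -57831.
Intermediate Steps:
C = -120
P = -57828 (P = Mul(2, Add(-249451, 220537)) = Mul(2, -28914) = -57828)
Function('l')(b) = Add(-3, Pow(Add(-120, b), -1)) (Function('l')(b) = Add(-3, Pow(Add(b, -120), -1)) = Add(-3, Pow(Add(-120, b), -1)))
Add(Function('l')(-395), P) = Add(Mul(Pow(Add(-120, -395), -1), Add(361, Mul(-3, -395))), -57828) = Add(Mul(Pow(-515, -1), Add(361, 1185)), -57828) = Add(Mul(Rational(-1, 515), 1546), -57828) = Add(Rational(-1546, 515), -57828) = Rational(-29782966, 515)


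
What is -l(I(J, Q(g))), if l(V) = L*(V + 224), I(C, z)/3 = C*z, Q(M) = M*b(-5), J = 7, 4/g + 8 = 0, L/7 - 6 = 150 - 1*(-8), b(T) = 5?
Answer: -196882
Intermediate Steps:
L = 1148 (L = 42 + 7*(150 - 1*(-8)) = 42 + 7*(150 + 8) = 42 + 7*158 = 42 + 1106 = 1148)
g = -½ (g = 4/(-8 + 0) = 4/(-8) = 4*(-⅛) = -½ ≈ -0.50000)
Q(M) = 5*M (Q(M) = M*5 = 5*M)
I(C, z) = 3*C*z (I(C, z) = 3*(C*z) = 3*C*z)
l(V) = 257152 + 1148*V (l(V) = 1148*(V + 224) = 1148*(224 + V) = 257152 + 1148*V)
-l(I(J, Q(g))) = -(257152 + 1148*(3*7*(5*(-½)))) = -(257152 + 1148*(3*7*(-5/2))) = -(257152 + 1148*(-105/2)) = -(257152 - 60270) = -1*196882 = -196882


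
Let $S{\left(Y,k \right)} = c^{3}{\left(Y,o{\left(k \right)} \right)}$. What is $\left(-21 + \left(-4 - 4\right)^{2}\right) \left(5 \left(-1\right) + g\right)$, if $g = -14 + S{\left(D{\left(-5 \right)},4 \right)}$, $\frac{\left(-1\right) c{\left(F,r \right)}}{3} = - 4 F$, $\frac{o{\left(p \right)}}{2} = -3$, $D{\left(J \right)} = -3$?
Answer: $-2007025$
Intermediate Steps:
$o{\left(p \right)} = -6$ ($o{\left(p \right)} = 2 \left(-3\right) = -6$)
$c{\left(F,r \right)} = 12 F$ ($c{\left(F,r \right)} = - 3 \left(- 4 F\right) = 12 F$)
$S{\left(Y,k \right)} = 1728 Y^{3}$ ($S{\left(Y,k \right)} = \left(12 Y\right)^{3} = 1728 Y^{3}$)
$g = -46670$ ($g = -14 + 1728 \left(-3\right)^{3} = -14 + 1728 \left(-27\right) = -14 - 46656 = -46670$)
$\left(-21 + \left(-4 - 4\right)^{2}\right) \left(5 \left(-1\right) + g\right) = \left(-21 + \left(-4 - 4\right)^{2}\right) \left(5 \left(-1\right) - 46670\right) = \left(-21 + \left(-8\right)^{2}\right) \left(-5 - 46670\right) = \left(-21 + 64\right) \left(-46675\right) = 43 \left(-46675\right) = -2007025$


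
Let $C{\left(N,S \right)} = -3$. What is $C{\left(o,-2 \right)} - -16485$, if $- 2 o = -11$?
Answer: $16482$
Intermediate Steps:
$o = \frac{11}{2}$ ($o = \left(- \frac{1}{2}\right) \left(-11\right) = \frac{11}{2} \approx 5.5$)
$C{\left(o,-2 \right)} - -16485 = -3 - -16485 = -3 + 16485 = 16482$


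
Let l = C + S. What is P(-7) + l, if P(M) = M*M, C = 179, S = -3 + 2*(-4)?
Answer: 217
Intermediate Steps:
S = -11 (S = -3 - 8 = -11)
l = 168 (l = 179 - 11 = 168)
P(M) = M²
P(-7) + l = (-7)² + 168 = 49 + 168 = 217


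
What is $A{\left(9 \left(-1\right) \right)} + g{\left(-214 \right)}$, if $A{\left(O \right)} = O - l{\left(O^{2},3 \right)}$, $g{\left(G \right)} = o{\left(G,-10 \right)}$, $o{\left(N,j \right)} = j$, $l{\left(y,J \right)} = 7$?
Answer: $-26$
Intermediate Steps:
$g{\left(G \right)} = -10$
$A{\left(O \right)} = -7 + O$ ($A{\left(O \right)} = O - 7 = -7 + O$)
$A{\left(9 \left(-1\right) \right)} + g{\left(-214 \right)} = \left(-7 + 9 \left(-1\right)\right) - 10 = \left(-7 - 9\right) - 10 = -16 - 10 = -26$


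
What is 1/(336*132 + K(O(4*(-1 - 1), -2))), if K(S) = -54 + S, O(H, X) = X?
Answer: 1/44296 ≈ 2.2575e-5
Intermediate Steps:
1/(336*132 + K(O(4*(-1 - 1), -2))) = 1/(336*132 + (-54 - 2)) = 1/(44352 - 56) = 1/44296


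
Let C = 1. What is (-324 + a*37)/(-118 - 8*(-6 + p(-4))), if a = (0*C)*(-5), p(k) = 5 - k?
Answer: 162/71 ≈ 2.2817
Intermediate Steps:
a = 0 (a = (0*1)*(-5) = 0*(-5) = 0)
(-324 + a*37)/(-118 - 8*(-6 + p(-4))) = (-324 + 0*37)/(-118 - 8*(-6 + (5 - 1*(-4)))) = (-324 + 0)/(-118 - 8*(-6 + (5 + 4))) = -324/(-118 - 8*(-6 + 9)) = -324/(-118 - 8*3) = -324/(-118 - 24) = -324/(-142) = -324*(-1/142) = 162/71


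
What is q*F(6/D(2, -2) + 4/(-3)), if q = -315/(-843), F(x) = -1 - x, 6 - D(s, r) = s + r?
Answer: -70/281 ≈ -0.24911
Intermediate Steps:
D(s, r) = 6 - r - s (D(s, r) = 6 - (s + r) = 6 - (r + s) = 6 + (-r - s) = 6 - r - s)
q = 105/281 (q = -315*(-1/843) = 105/281 ≈ 0.37367)
q*F(6/D(2, -2) + 4/(-3)) = 105*(-1 - (6/(6 - 1*(-2) - 1*2) + 4/(-3)))/281 = 105*(-1 - (6/(6 + 2 - 2) + 4*(-⅓)))/281 = 105*(-1 - (6/6 - 4/3))/281 = 105*(-1 - (6*(⅙) - 4/3))/281 = 105*(-1 - (1 - 4/3))/281 = 105*(-1 - 1*(-⅓))/281 = 105*(-1 + ⅓)/281 = (105/281)*(-⅔) = -70/281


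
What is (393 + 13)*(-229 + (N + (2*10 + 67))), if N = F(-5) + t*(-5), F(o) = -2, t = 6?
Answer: -70644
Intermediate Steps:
N = -32 (N = -2 + 6*(-5) = -2 - 30 = -32)
(393 + 13)*(-229 + (N + (2*10 + 67))) = (393 + 13)*(-229 + (-32 + (2*10 + 67))) = 406*(-229 + (-32 + (20 + 67))) = 406*(-229 + (-32 + 87)) = 406*(-229 + 55) = 406*(-174) = -70644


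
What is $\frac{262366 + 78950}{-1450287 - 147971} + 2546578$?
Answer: $\frac{2035044159904}{799129} \approx 2.5466 \cdot 10^{6}$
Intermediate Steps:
$\frac{262366 + 78950}{-1450287 - 147971} + 2546578 = \frac{341316}{-1598258} + 2546578 = 341316 \left(- \frac{1}{1598258}\right) + 2546578 = - \frac{170658}{799129} + 2546578 = \frac{2035044159904}{799129}$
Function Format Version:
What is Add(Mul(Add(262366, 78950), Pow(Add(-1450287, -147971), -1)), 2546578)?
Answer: Rational(2035044159904, 799129) ≈ 2.5466e+6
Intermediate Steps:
Add(Mul(Add(262366, 78950), Pow(Add(-1450287, -147971), -1)), 2546578) = Add(Mul(341316, Pow(-1598258, -1)), 2546578) = Add(Mul(341316, Rational(-1, 1598258)), 2546578) = Add(Rational(-170658, 799129), 2546578) = Rational(2035044159904, 799129)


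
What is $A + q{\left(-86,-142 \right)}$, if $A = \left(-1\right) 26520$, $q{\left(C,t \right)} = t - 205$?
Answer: $-26867$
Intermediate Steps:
$q{\left(C,t \right)} = -205 + t$
$A = -26520$
$A + q{\left(-86,-142 \right)} = -26520 - 347 = -26867$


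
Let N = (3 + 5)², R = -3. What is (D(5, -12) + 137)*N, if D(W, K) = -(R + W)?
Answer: 8640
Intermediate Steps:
N = 64 (N = 8² = 64)
D(W, K) = 3 - W (D(W, K) = -(-3 + W) = 3 - W)
(D(5, -12) + 137)*N = ((3 - 1*5) + 137)*64 = ((3 - 5) + 137)*64 = (-2 + 137)*64 = 135*64 = 8640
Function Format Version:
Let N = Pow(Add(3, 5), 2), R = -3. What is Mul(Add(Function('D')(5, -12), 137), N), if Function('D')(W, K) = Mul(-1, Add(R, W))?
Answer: 8640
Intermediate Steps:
N = 64 (N = Pow(8, 2) = 64)
Function('D')(W, K) = Add(3, Mul(-1, W)) (Function('D')(W, K) = Mul(-1, Add(-3, W)) = Add(3, Mul(-1, W)))
Mul(Add(Function('D')(5, -12), 137), N) = Mul(Add(Add(3, Mul(-1, 5)), 137), 64) = Mul(Add(Add(3, -5), 137), 64) = Mul(Add(-2, 137), 64) = Mul(135, 64) = 8640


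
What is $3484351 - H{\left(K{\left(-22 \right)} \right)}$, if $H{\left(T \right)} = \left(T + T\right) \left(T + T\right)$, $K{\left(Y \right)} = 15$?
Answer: $3483451$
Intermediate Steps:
$H{\left(T \right)} = 4 T^{2}$ ($H{\left(T \right)} = 2 T 2 T = 4 T^{2}$)
$3484351 - H{\left(K{\left(-22 \right)} \right)} = 3484351 - 4 \cdot 15^{2} = 3484351 - 4 \cdot 225 = 3484351 - 900 = 3483451$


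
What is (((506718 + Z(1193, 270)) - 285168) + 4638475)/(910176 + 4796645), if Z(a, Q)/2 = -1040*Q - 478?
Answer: 4297469/5706821 ≈ 0.75304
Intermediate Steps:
Z(a, Q) = -956 - 2080*Q (Z(a, Q) = 2*(-1040*Q - 478) = 2*(-478 - 1040*Q) = -956 - 2080*Q)
(((506718 + Z(1193, 270)) - 285168) + 4638475)/(910176 + 4796645) = (((506718 + (-956 - 2080*270)) - 285168) + 4638475)/(910176 + 4796645) = (((506718 + (-956 - 561600)) - 285168) + 4638475)/5706821 = (((506718 - 562556) - 285168) + 4638475)*(1/5706821) = ((-55838 - 285168) + 4638475)*(1/5706821) = (-341006 + 4638475)*(1/5706821) = 4297469*(1/5706821) = 4297469/5706821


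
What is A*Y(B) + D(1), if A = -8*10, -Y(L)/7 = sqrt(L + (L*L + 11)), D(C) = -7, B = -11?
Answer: 6153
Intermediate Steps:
Y(L) = -7*sqrt(11 + L + L**2) (Y(L) = -7*sqrt(L + (L*L + 11)) = -7*sqrt(L + (L**2 + 11)) = -7*sqrt(L + (11 + L**2)) = -7*sqrt(11 + L + L**2))
A = -80
A*Y(B) + D(1) = -(-560)*sqrt(11 - 11 + (-11)**2) - 7 = -(-560)*sqrt(11 - 11 + 121) - 7 = -(-560)*sqrt(121) - 7 = -(-560)*11 - 7 = -80*(-77) - 7 = 6160 - 7 = 6153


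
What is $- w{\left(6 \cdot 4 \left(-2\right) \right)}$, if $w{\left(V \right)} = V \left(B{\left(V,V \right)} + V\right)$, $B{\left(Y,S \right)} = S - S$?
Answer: $-2304$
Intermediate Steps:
$B{\left(Y,S \right)} = 0$
$w{\left(V \right)} = V^{2}$ ($w{\left(V \right)} = V \left(0 + V\right) = V V = V^{2}$)
$- w{\left(6 \cdot 4 \left(-2\right) \right)} = - \left(6 \cdot 4 \left(-2\right)\right)^{2} = - \left(24 \left(-2\right)\right)^{2} = - \left(-48\right)^{2} = \left(-1\right) 2304 = -2304$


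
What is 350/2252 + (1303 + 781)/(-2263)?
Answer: -1950559/2548138 ≈ -0.76548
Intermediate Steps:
350/2252 + (1303 + 781)/(-2263) = 350*(1/2252) + 2084*(-1/2263) = 175/1126 - 2084/2263 = -1950559/2548138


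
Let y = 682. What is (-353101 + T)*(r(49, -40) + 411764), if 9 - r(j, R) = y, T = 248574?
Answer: -42970108957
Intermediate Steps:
r(j, R) = -673 (r(j, R) = 9 - 1*682 = 9 - 682 = -673)
(-353101 + T)*(r(49, -40) + 411764) = (-353101 + 248574)*(-673 + 411764) = -104527*411091 = -42970108957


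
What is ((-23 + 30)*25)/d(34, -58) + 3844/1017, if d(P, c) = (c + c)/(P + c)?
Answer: 1179326/29493 ≈ 39.987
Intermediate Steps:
d(P, c) = 2*c/(P + c) (d(P, c) = (2*c)/(P + c) = 2*c/(P + c))
((-23 + 30)*25)/d(34, -58) + 3844/1017 = ((-23 + 30)*25)/((2*(-58)/(34 - 58))) + 3844/1017 = (7*25)/((2*(-58)/(-24))) + 3844*(1/1017) = 175/((2*(-58)*(-1/24))) + 3844/1017 = 175/(29/6) + 3844/1017 = 175*(6/29) + 3844/1017 = 1050/29 + 3844/1017 = 1179326/29493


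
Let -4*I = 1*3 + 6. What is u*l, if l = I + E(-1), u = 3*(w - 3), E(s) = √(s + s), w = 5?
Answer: -27/2 + 6*I*√2 ≈ -13.5 + 8.4853*I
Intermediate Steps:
I = -9/4 (I = -(1*3 + 6)/4 = -(3 + 6)/4 = -¼*9 = -9/4 ≈ -2.2500)
E(s) = √2*√s (E(s) = √(2*s) = √2*√s)
u = 6 (u = 3*(5 - 3) = 3*2 = 6)
l = -9/4 + I*√2 (l = -9/4 + √2*√(-1) = -9/4 + √2*I = -9/4 + I*√2 ≈ -2.25 + 1.4142*I)
u*l = 6*(-9/4 + I*√2) = -27/2 + 6*I*√2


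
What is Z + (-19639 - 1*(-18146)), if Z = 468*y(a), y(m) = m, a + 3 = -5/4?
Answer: -3482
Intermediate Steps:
a = -17/4 (a = -3 - 5/4 = -17/4 ≈ -4.2500)
Z = -1989 (Z = 468*(-17/4) = -1989)
Z + (-19639 - 1*(-18146)) = -1989 + (-19639 - 1*(-18146)) = -1989 + (-19639 + 18146) = -1989 - 1493 = -3482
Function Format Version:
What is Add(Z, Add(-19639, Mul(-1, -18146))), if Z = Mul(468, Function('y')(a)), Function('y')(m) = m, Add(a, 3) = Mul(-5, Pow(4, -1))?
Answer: -3482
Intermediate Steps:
a = Rational(-17, 4) (a = Add(-3, Mul(-5, Pow(4, -1))) = Add(-3, Mul(-5, Rational(1, 4))) = Add(-3, Rational(-5, 4)) = Rational(-17, 4) ≈ -4.2500)
Z = -1989 (Z = Mul(468, Rational(-17, 4)) = -1989)
Add(Z, Add(-19639, Mul(-1, -18146))) = Add(-1989, Add(-19639, Mul(-1, -18146))) = Add(-1989, Add(-19639, 18146)) = Add(-1989, -1493) = -3482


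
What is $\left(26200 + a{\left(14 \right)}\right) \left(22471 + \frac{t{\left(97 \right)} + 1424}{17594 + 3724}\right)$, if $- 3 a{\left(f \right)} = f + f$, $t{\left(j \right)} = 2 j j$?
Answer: $\frac{18820234087720}{31977} \approx 5.8856 \cdot 10^{8}$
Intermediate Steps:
$t{\left(j \right)} = 2 j^{2}$
$a{\left(f \right)} = - \frac{2 f}{3}$ ($a{\left(f \right)} = - \frac{f + f}{3} = - \frac{2 f}{3}$)
$\left(26200 + a{\left(14 \right)}\right) \left(22471 + \frac{t{\left(97 \right)} + 1424}{17594 + 3724}\right) = \left(26200 - \frac{28}{3}\right) \left(22471 + \frac{2 \cdot 97^{2} + 1424}{17594 + 3724}\right) = \left(26200 - \frac{28}{3}\right) \left(22471 + \frac{2 \cdot 9409 + 1424}{21318}\right) = \frac{78572 \left(22471 + \left(18818 + 1424\right) \frac{1}{21318}\right)}{3} = \frac{78572 \left(22471 + 20242 \cdot \frac{1}{21318}\right)}{3} = \frac{78572 \left(22471 + \frac{10121}{10659}\right)}{3} = \frac{78572}{3} \cdot \frac{239528510}{10659} = \frac{18820234087720}{31977}$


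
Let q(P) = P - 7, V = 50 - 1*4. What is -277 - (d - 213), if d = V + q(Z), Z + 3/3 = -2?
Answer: -100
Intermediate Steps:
Z = -3 (Z = -1 - 2 = -3)
V = 46 (V = 50 - 4 = 46)
q(P) = -7 + P
d = 36 (d = 46 + (-7 - 3) = 46 - 10 = 36)
-277 - (d - 213) = -277 - (36 - 213) = -277 - 1*(-177) = -277 + 177 = -100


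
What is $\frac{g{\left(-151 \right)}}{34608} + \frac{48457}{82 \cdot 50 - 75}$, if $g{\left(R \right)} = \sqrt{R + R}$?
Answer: $\frac{48457}{4025} + \frac{i \sqrt{302}}{34608} \approx 12.039 + 0.00050214 i$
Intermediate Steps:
$g{\left(R \right)} = \sqrt{2} \sqrt{R}$ ($g{\left(R \right)} = \sqrt{2 R} = \sqrt{2} \sqrt{R}$)
$\frac{g{\left(-151 \right)}}{34608} + \frac{48457}{82 \cdot 50 - 75} = \frac{\sqrt{2} \sqrt{-151}}{34608} + \frac{48457}{82 \cdot 50 - 75} = \sqrt{2} i \sqrt{151} \cdot \frac{1}{34608} + \frac{48457}{4100 - 75} = i \sqrt{302} \cdot \frac{1}{34608} + \frac{48457}{4025} = \frac{i \sqrt{302}}{34608} + 48457 \cdot \frac{1}{4025} = \frac{i \sqrt{302}}{34608} + \frac{48457}{4025} = \frac{48457}{4025} + \frac{i \sqrt{302}}{34608}$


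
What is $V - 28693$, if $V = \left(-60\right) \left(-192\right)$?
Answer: $-17173$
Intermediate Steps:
$V = 11520$
$V - 28693 = 11520 - 28693 = -17173$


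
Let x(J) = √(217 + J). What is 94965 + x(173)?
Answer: 94965 + √390 ≈ 94985.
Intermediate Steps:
94965 + x(173) = 94965 + √(217 + 173) = 94965 + √390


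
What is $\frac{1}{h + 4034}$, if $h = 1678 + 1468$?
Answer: $\frac{1}{7180} \approx 0.00013928$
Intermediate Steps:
$h = 3146$
$\frac{1}{h + 4034} = \frac{1}{3146 + 4034} = \frac{1}{7180}$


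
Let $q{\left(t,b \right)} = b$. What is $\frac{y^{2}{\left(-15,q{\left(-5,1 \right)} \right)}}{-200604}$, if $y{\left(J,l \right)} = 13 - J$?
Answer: $- \frac{196}{50151} \approx -0.0039082$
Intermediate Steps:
$\frac{y^{2}{\left(-15,q{\left(-5,1 \right)} \right)}}{-200604} = \frac{\left(13 - -15\right)^{2}}{-200604} = \left(13 + 15\right)^{2} \left(- \frac{1}{200604}\right) = 28^{2} \left(- \frac{1}{200604}\right) = 784 \left(- \frac{1}{200604}\right) = - \frac{196}{50151}$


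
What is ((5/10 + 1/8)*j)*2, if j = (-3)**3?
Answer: -135/4 ≈ -33.750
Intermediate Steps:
j = -27
((5/10 + 1/8)*j)*2 = ((5/10 + 1/8)*(-27))*2 = ((5*(1/10) + 1*(1/8))*(-27))*2 = ((1/2 + 1/8)*(-27))*2 = ((5/8)*(-27))*2 = -135/8*2 = -135/4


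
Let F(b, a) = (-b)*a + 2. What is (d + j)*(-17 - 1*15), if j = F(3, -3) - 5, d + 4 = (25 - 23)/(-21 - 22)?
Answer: -2688/43 ≈ -62.512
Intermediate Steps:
F(b, a) = 2 - a*b (F(b, a) = -a*b + 2 = 2 - a*b)
d = -174/43 (d = -4 + (25 - 23)/(-21 - 22) = -4 + 2/(-43) = -4 + 2*(-1/43) = -4 - 2/43 = -174/43 ≈ -4.0465)
j = 6 (j = (2 - 1*(-3)*3) - 5 = (2 + 9) - 5 = 11 - 5 = 6)
(d + j)*(-17 - 1*15) = (-174/43 + 6)*(-17 - 1*15) = 84*(-17 - 15)/43 = (84/43)*(-32) = -2688/43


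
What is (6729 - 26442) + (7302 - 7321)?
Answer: -19732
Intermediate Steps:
(6729 - 26442) + (7302 - 7321) = -19713 - 19 = -19732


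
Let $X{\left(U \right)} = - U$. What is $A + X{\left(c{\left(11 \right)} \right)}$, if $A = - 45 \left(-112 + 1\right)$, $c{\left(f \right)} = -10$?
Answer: $5005$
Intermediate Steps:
$A = 4995$ ($A = \left(-45\right) \left(-111\right) = 4995$)
$A + X{\left(c{\left(11 \right)} \right)} = 4995 - -10 = 4995 + 10 = 5005$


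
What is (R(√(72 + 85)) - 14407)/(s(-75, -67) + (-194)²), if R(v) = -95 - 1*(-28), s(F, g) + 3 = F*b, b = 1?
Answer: -7237/18779 ≈ -0.38538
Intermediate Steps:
s(F, g) = -3 + F (s(F, g) = -3 + F*1 = -3 + F)
R(v) = -67 (R(v) = -95 + 28 = -67)
(R(√(72 + 85)) - 14407)/(s(-75, -67) + (-194)²) = (-67 - 14407)/((-3 - 75) + (-194)²) = -14474/(-78 + 37636) = -14474/37558 = -14474*1/37558 = -7237/18779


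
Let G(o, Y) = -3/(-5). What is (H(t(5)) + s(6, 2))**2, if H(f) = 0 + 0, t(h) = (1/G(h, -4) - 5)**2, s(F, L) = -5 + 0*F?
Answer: 25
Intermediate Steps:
s(F, L) = -5 (s(F, L) = -5 + 0 = -5)
G(o, Y) = 3/5 (G(o, Y) = -3*(-1/5) = 3/5)
t(h) = 100/9 (t(h) = (1/(3/5) - 5)**2 = (5/3 - 5)**2 = (-10/3)**2 = 100/9)
H(f) = 0
(H(t(5)) + s(6, 2))**2 = (0 - 5)**2 = (-5)**2 = 25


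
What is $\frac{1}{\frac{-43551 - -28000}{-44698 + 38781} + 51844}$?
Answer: $\frac{5917}{306776499} \approx 1.9288 \cdot 10^{-5}$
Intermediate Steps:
$\frac{1}{\frac{-43551 - -28000}{-44698 + 38781} + 51844} = \frac{1}{\frac{-43551 + 28000}{-5917} + 51844} = \frac{1}{\left(-15551\right) \left(- \frac{1}{5917}\right) + 51844} = \frac{1}{\frac{15551}{5917} + 51844} = \frac{1}{\frac{306776499}{5917}} = \frac{5917}{306776499}$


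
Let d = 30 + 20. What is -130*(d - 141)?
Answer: 11830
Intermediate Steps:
d = 50
-130*(d - 141) = -130*(50 - 141) = -130*(-91) = 11830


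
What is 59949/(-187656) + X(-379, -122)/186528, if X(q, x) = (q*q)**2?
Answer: 161326903748911/1458462432 ≈ 1.1061e+5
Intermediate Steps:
X(q, x) = q**4 (X(q, x) = (q**2)**2 = q**4)
59949/(-187656) + X(-379, -122)/186528 = 59949/(-187656) + (-379)**4/186528 = 59949*(-1/187656) + 20632736881*(1/186528) = -19983/62552 + 20632736881/186528 = 161326903748911/1458462432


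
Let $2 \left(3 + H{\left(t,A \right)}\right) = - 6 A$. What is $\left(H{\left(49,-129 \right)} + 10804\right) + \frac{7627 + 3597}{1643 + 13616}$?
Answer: $\frac{170728916}{15259} \approx 11189.0$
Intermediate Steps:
$H{\left(t,A \right)} = -3 - 3 A$ ($H{\left(t,A \right)} = -3 + \frac{\left(-6\right) A}{2} = -3 - 3 A$)
$\left(H{\left(49,-129 \right)} + 10804\right) + \frac{7627 + 3597}{1643 + 13616} = \left(\left(-3 - -387\right) + 10804\right) + \frac{7627 + 3597}{1643 + 13616} = \left(\left(-3 + 387\right) + 10804\right) + \frac{11224}{15259} = \left(384 + 10804\right) + 11224 \cdot \frac{1}{15259} = 11188 + \frac{11224}{15259} = \frac{170728916}{15259}$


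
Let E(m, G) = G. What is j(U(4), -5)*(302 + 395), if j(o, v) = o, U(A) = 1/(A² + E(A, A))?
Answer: 697/20 ≈ 34.850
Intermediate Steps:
U(A) = 1/(A + A²) (U(A) = 1/(A² + A) = 1/(A + A²))
j(U(4), -5)*(302 + 395) = (1/(4*(1 + 4)))*(302 + 395) = ((¼)/5)*697 = ((¼)*(⅕))*697 = (1/20)*697 = 697/20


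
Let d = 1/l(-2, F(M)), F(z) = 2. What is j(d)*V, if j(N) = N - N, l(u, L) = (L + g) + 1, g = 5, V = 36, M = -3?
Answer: 0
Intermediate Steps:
l(u, L) = 6 + L (l(u, L) = (L + 5) + 1 = (5 + L) + 1 = 6 + L)
d = ⅛ (d = 1/(6 + 2) = 1/8 = ⅛ ≈ 0.12500)
j(N) = 0
j(d)*V = 0*36 = 0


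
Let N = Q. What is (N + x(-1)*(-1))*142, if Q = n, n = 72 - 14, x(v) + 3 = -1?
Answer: 8804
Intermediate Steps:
x(v) = -4 (x(v) = -3 - 1 = -4)
n = 58
Q = 58
N = 58
(N + x(-1)*(-1))*142 = (58 - 4*(-1))*142 = (58 + 4)*142 = 62*142 = 8804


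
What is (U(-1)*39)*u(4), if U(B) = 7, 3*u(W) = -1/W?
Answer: -91/4 ≈ -22.750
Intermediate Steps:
u(W) = -1/(3*W) (u(W) = (-1/W)/3 = -1/(3*W))
(U(-1)*39)*u(4) = (7*39)*(-⅓/4) = 273*(-⅓*¼) = 273*(-1/12) = -91/4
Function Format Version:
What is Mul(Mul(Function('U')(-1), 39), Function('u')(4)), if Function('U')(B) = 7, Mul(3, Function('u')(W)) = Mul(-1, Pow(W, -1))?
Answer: Rational(-91, 4) ≈ -22.750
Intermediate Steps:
Function('u')(W) = Mul(Rational(-1, 3), Pow(W, -1)) (Function('u')(W) = Mul(Rational(1, 3), Mul(-1, Pow(W, -1))) = Mul(Rational(-1, 3), Pow(W, -1)))
Mul(Mul(Function('U')(-1), 39), Function('u')(4)) = Mul(Mul(7, 39), Mul(Rational(-1, 3), Pow(4, -1))) = Mul(273, Mul(Rational(-1, 3), Rational(1, 4))) = Mul(273, Rational(-1, 12)) = Rational(-91, 4)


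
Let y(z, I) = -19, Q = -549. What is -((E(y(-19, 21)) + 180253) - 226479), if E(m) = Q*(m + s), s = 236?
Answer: 165359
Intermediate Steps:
E(m) = -129564 - 549*m (E(m) = -549*(m + 236) = -549*(236 + m) = -129564 - 549*m)
-((E(y(-19, 21)) + 180253) - 226479) = -(((-129564 - 549*(-19)) + 180253) - 226479) = -(((-129564 + 10431) + 180253) - 226479) = -((-119133 + 180253) - 226479) = -(61120 - 226479) = -1*(-165359) = 165359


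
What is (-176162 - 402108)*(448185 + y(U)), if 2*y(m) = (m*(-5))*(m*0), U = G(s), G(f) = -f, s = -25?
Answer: -259171939950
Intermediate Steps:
U = 25 (U = -1*(-25) = 25)
y(m) = 0 (y(m) = ((m*(-5))*(m*0))/2 = (-5*m*0)/2 = (½)*0 = 0)
(-176162 - 402108)*(448185 + y(U)) = (-176162 - 402108)*(448185 + 0) = -578270*448185 = -259171939950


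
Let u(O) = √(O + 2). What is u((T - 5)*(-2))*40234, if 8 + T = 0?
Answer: 80468*√7 ≈ 2.1290e+5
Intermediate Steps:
T = -8 (T = -8 + 0 = -8)
u(O) = √(2 + O)
u((T - 5)*(-2))*40234 = √(2 + (-8 - 5)*(-2))*40234 = √(2 - 13*(-2))*40234 = √(2 + 26)*40234 = √28*40234 = (2*√7)*40234 = 80468*√7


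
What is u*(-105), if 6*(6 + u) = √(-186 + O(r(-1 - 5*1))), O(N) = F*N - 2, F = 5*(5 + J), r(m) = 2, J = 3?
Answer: 630 - 105*I*√3 ≈ 630.0 - 181.87*I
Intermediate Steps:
F = 40 (F = 5*(5 + 3) = 5*8 = 40)
O(N) = -2 + 40*N (O(N) = 40*N - 2 = -2 + 40*N)
u = -6 + I*√3 (u = -6 + √(-186 + (-2 + 40*2))/6 = -6 + √(-186 + (-2 + 80))/6 = -6 + √(-186 + 78)/6 = -6 + √(-108)/6 = -6 + (6*I*√3)/6 = -6 + I*√3 ≈ -6.0 + 1.732*I)
u*(-105) = (-6 + I*√3)*(-105) = 630 - 105*I*√3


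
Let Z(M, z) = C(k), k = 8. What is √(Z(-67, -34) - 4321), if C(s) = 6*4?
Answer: I*√4297 ≈ 65.552*I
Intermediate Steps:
C(s) = 24
Z(M, z) = 24
√(Z(-67, -34) - 4321) = √(24 - 4321) = √(-4297) = I*√4297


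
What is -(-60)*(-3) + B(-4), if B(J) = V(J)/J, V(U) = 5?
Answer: -725/4 ≈ -181.25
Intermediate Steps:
B(J) = 5/J
-(-60)*(-3) + B(-4) = -(-60)*(-3) + 5/(-4) = -12*15 + 5*(-¼) = -180 - 5/4 = -725/4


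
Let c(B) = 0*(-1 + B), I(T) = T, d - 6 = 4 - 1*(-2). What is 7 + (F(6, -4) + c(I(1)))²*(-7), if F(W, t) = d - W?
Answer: -245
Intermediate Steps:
d = 12 (d = 6 + (4 - 1*(-2)) = 6 + (4 + 2) = 6 + 6 = 12)
F(W, t) = 12 - W
c(B) = 0
7 + (F(6, -4) + c(I(1)))²*(-7) = 7 + ((12 - 1*6) + 0)²*(-7) = 7 + ((12 - 6) + 0)²*(-7) = 7 + (6 + 0)²*(-7) = 7 + 6²*(-7) = 7 + 36*(-7) = 7 - 252 = -245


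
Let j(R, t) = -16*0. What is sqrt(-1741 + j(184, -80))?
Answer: I*sqrt(1741) ≈ 41.725*I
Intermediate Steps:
j(R, t) = 0
sqrt(-1741 + j(184, -80)) = sqrt(-1741 + 0) = sqrt(-1741) = I*sqrt(1741)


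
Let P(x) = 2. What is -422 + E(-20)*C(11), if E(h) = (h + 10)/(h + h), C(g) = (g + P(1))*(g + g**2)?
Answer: 7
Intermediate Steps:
C(g) = (2 + g)*(g + g**2) (C(g) = (g + 2)*(g + g**2) = (2 + g)*(g + g**2))
E(h) = (10 + h)/(2*h) (E(h) = (10 + h)/((2*h)) = (10 + h)*(1/(2*h)) = (10 + h)/(2*h))
-422 + E(-20)*C(11) = -422 + ((1/2)*(10 - 20)/(-20))*(11*(2 + 11**2 + 3*11)) = -422 + ((1/2)*(-1/20)*(-10))*(11*(2 + 121 + 33)) = -422 + (11*156)/4 = -422 + (1/4)*1716 = -422 + 429 = 7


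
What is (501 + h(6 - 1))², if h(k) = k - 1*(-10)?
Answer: 266256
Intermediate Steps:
h(k) = 10 + k (h(k) = k + 10 = 10 + k)
(501 + h(6 - 1))² = (501 + (10 + (6 - 1)))² = (501 + (10 + 5))² = (501 + 15)² = 516² = 266256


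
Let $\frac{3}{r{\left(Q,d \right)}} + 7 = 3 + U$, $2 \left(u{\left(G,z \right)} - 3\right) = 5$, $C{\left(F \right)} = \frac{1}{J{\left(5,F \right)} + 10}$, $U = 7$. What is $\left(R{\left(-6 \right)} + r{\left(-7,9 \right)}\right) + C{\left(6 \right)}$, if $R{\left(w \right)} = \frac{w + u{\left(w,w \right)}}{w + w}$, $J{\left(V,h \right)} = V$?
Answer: $\frac{133}{120} \approx 1.1083$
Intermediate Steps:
$C{\left(F \right)} = \frac{1}{15}$ ($C{\left(F \right)} = \frac{1}{5 + 10} = \frac{1}{15}$)
$u{\left(G,z \right)} = \frac{11}{2}$ ($u{\left(G,z \right)} = 3 + \frac{1}{2} \cdot 5 = 3 + \frac{5}{2} = \frac{11}{2}$)
$R{\left(w \right)} = \frac{\frac{11}{2} + w}{2 w}$ ($R{\left(w \right)} = \frac{w + \frac{11}{2}}{w + w} = \frac{\frac{11}{2} + w}{2 w}$)
$r{\left(Q,d \right)} = 1$ ($r{\left(Q,d \right)} = \frac{3}{-7 + \left(3 + 7\right)} = \frac{3}{-7 + 10} = \frac{3}{3} = 3 \cdot \frac{1}{3} = 1$)
$\left(R{\left(-6 \right)} + r{\left(-7,9 \right)}\right) + C{\left(6 \right)} = \left(\frac{11 + 2 \left(-6\right)}{4 \left(-6\right)} + 1\right) + \frac{1}{15} = \left(\frac{1}{4} \left(- \frac{1}{6}\right) \left(11 - 12\right) + 1\right) + \frac{1}{15} = \left(\frac{1}{4} \left(- \frac{1}{6}\right) \left(-1\right) + 1\right) + \frac{1}{15} = \left(\frac{1}{24} + 1\right) + \frac{1}{15} = \frac{25}{24} + \frac{1}{15} = \frac{133}{120}$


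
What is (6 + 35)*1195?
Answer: 48995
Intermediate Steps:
(6 + 35)*1195 = 41*1195 = 48995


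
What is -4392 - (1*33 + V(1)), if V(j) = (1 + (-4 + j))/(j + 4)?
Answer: -22123/5 ≈ -4424.6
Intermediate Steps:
V(j) = (-3 + j)/(4 + j)
-4392 - (1*33 + V(1)) = -4392 - (1*33 + (-3 + 1)/(4 + 1)) = -4392 - (33 - 2/5) = -4392 - (33 + (⅕)*(-2)) = -4392 - (33 - ⅖) = -4392 - 1*163/5 = -4392 - 163/5 = -22123/5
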